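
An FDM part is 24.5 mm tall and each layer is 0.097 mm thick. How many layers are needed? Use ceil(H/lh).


Layers = ceil(24.5/0.097) = 253


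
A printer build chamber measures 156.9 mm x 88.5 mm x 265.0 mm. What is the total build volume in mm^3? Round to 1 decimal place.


V = 156.9 * 88.5 * 265.0 = 3679697.3 mm^3


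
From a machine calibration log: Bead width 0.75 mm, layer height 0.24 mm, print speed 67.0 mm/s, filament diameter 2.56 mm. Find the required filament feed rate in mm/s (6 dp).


Q = 0.75 * 0.24 * 67.0 = 12.06 mm^3/s
A_fil = pi*(2.56/2)^2 = 5.1471854 mm^2
v_feed = 12.06 / 5.1471854 = 2.343028 mm/s


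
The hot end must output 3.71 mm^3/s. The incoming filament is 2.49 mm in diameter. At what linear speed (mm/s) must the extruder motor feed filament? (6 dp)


A = pi*(2.49/2)^2 = 4.869547
v = 3.71 / 4.869547 = 0.761878 mm/s


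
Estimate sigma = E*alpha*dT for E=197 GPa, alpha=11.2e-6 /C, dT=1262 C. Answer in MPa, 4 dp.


sigma = 197*1000 * 11.2e-6 * 1262 = 2784.4768 MPa


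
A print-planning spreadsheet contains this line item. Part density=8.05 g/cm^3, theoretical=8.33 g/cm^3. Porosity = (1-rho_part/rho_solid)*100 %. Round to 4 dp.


Porosity = (1-8.05/8.33)*100 = 3.3613 %


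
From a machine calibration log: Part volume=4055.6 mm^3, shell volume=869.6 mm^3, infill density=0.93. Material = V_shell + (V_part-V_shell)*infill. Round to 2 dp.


V_infill = (4055.6 - 869.6) * 0.93 = 2962.98
V_total = 869.6 + 2962.98 = 3832.58 mm^3


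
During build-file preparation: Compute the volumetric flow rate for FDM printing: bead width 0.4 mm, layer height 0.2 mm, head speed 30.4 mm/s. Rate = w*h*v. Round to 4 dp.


Rate = 0.4 * 0.2 * 30.4 = 2.432 mm^3/s


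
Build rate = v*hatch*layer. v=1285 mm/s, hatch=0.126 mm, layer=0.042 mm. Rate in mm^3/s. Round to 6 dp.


Rate = 1285 * 0.126 * 0.042 = 6.80022 mm^3/s


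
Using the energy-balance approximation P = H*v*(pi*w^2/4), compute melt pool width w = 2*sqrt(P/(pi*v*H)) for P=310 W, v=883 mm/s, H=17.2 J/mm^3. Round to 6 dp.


w = 2*sqrt(310/(pi*883*17.2)) = 0.16121 mm


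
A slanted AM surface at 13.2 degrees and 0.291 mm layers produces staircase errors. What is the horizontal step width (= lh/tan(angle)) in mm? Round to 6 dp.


step = 0.291 / tan(13.2) = 1.240685 mm


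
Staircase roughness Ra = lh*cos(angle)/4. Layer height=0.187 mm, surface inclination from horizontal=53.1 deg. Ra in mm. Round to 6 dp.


Ra = 0.187 * cos(53.1) / 4 = 0.02807 mm


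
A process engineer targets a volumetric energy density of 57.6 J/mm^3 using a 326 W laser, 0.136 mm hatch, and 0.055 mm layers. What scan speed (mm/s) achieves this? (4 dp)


v = 326 / (57.6*0.136*0.055) = 756.6474 mm/s


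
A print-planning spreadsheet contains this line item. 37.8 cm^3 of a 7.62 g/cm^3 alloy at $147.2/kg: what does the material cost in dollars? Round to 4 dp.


Mass = 37.8*7.62/1000 = 0.288036 kg
Cost = 0.288036 * 147.2 = 42.3989 $


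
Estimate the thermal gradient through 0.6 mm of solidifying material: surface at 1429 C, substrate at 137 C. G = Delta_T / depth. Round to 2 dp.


G = (1429-137)/0.6 = 2153.33 C/mm


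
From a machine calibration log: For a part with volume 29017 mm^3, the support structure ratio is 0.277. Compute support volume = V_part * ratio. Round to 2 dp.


V_support = 29017 * 0.277 = 8037.71 mm^3


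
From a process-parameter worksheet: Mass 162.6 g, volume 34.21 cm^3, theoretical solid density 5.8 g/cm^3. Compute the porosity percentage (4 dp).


rho_part = 162.6 / 34.21 = 4.7529962 g/cm^3
Porosity = (1 - 4.7529962/5.8)*100 = 18.0518 %


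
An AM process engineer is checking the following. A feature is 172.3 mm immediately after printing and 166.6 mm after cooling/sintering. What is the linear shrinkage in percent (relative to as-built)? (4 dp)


Shrinkage = ((172.3-166.6)/172.3)*100 = 3.3082 %


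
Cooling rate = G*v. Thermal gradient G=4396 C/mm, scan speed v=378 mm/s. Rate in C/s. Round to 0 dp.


CR = 4396 * 378 = 1661688 C/s


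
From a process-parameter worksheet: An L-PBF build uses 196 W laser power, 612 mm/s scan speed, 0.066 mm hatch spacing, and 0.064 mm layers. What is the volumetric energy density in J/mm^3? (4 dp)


E = 196 / (612*0.066*0.064) = 75.8195 J/mm^3


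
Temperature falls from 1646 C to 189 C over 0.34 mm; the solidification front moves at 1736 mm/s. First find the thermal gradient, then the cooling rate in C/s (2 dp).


G = (1646-189)/0.34 = 4285.29411765 C/mm
CR = 4285.29411765 * 1736 = 7439270.59 C/s


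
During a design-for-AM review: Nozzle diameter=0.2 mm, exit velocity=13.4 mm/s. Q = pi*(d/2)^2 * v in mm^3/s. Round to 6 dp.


A = pi*(0.2/2)^2 = 0.03141593 mm^2
Q = 0.03141593 * 13.4 = 0.420973 mm^3/s


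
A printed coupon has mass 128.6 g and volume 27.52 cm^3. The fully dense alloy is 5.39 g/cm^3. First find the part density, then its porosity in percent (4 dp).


rho_part = 128.6 / 27.52 = 4.67296512 g/cm^3
Porosity = (1 - 4.67296512/5.39)*100 = 13.3031 %


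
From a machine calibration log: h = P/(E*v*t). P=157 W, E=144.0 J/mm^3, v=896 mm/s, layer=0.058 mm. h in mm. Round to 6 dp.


h = 157 / (144.0*896*0.058) = 0.02098 mm


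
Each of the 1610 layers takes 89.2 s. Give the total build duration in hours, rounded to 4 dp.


t = 1610 * 89.2 / 3600 = 39.8922 hrs


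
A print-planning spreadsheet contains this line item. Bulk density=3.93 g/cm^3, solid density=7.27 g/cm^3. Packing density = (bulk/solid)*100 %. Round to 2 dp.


Packing = (3.93/7.27)*100 = 54.06 %


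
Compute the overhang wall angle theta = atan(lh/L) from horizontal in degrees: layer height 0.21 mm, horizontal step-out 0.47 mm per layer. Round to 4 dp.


angle = atan(0.21/0.47) = 24.0755 degrees


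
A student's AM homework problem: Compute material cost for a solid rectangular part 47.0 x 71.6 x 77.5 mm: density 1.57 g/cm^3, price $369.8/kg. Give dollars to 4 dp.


V = 47.0 * 71.6 * 77.5 = 260803.0 mm^3 = 260.803 cm^3
Mass = 260.803 * 1.57 / 1000 = 0.40946071 kg
Cost = 0.40946071 * 369.8 = 151.4186 $


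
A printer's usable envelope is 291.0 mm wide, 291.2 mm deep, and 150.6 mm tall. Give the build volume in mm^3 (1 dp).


V = 291.0 * 291.2 * 150.6 = 12761723.5 mm^3


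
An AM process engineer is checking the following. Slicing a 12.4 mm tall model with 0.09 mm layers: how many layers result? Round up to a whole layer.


Layers = ceil(12.4/0.09) = 138


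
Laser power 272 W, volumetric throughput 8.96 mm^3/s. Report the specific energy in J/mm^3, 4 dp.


SE = 272 / 8.96 = 30.3571 J/mm^3


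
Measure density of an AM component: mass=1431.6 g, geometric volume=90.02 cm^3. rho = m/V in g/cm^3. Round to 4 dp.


rho = 1431.6 / 90.02 = 15.9031 g/cm^3


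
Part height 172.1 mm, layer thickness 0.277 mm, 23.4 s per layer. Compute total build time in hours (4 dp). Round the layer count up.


Layers = ceil(172.1/0.277) = 622
t = 622 * 23.4 / 3600 = 4.043 hrs


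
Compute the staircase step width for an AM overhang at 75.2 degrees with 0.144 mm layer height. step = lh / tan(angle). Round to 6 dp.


step = 0.144 / tan(75.2) = 0.038046 mm


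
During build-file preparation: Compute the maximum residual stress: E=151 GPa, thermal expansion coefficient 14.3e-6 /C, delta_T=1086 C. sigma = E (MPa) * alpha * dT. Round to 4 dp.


sigma = 151*1000 * 14.3e-6 * 1086 = 2344.9998 MPa


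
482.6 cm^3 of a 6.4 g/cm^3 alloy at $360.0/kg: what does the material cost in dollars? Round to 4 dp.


Mass = 482.6*6.4/1000 = 3.08864 kg
Cost = 3.08864 * 360.0 = 1111.9104 $


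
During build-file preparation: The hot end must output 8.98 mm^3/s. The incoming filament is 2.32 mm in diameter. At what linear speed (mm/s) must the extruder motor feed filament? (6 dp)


A = pi*(2.32/2)^2 = 4.227327
v = 8.98 / 4.227327 = 2.124274 mm/s


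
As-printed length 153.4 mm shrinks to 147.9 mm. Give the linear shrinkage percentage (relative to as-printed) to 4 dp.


Shrinkage = ((153.4-147.9)/153.4)*100 = 3.5854 %


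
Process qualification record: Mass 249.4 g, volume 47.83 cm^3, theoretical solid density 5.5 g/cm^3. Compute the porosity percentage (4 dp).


rho_part = 249.4 / 47.83 = 5.21430065 g/cm^3
Porosity = (1 - 5.21430065/5.5)*100 = 5.1945 %


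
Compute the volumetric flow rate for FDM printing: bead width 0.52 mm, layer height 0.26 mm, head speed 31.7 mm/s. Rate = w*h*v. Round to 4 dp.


Rate = 0.52 * 0.26 * 31.7 = 4.2858 mm^3/s


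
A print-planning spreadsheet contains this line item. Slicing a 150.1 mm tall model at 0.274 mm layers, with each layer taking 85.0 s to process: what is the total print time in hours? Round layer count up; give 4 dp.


Layers = ceil(150.1/0.274) = 548
t = 548 * 85.0 / 3600 = 12.9389 hrs


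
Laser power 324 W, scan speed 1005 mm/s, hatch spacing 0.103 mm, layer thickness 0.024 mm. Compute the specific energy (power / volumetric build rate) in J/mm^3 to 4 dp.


Build rate = 1005 * 0.103 * 0.024 = 2.48436 mm^3/s
SE = 324 / 2.48436 = 130.4159 J/mm^3


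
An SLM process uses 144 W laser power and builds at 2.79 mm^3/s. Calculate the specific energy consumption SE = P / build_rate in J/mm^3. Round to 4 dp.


SE = 144 / 2.79 = 51.6129 J/mm^3


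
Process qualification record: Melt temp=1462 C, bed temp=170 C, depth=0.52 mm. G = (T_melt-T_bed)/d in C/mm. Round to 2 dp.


G = (1462-170)/0.52 = 2484.62 C/mm


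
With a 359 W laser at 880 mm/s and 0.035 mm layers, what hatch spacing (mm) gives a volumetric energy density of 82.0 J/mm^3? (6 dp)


h = 359 / (82.0*880*0.035) = 0.142144 mm


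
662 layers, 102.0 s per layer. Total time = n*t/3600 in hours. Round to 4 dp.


t = 662 * 102.0 / 3600 = 18.7567 hrs


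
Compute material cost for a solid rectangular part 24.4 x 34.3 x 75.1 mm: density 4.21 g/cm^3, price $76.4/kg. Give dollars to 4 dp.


V = 24.4 * 34.3 * 75.1 = 62852.692 mm^3 = 62.852692 cm^3
Mass = 62.852692 * 4.21 / 1000 = 0.26460983 kg
Cost = 0.26460983 * 76.4 = 20.2162 $


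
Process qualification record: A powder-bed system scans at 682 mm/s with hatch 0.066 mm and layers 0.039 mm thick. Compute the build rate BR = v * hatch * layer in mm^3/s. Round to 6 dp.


Rate = 682 * 0.066 * 0.039 = 1.755468 mm^3/s


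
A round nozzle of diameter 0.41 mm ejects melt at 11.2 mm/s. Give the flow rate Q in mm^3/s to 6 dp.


A = pi*(0.41/2)^2 = 0.13202543 mm^2
Q = 0.13202543 * 11.2 = 1.478685 mm^3/s


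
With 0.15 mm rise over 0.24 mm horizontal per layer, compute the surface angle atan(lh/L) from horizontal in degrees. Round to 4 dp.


angle = atan(0.15/0.24) = 32.0054 degrees


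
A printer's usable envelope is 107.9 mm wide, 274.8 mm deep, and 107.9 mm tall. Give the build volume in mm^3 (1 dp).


V = 107.9 * 274.8 * 107.9 = 3199334.3 mm^3


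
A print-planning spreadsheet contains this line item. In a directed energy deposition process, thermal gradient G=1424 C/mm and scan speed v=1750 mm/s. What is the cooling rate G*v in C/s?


CR = 1424 * 1750 = 2492000 C/s


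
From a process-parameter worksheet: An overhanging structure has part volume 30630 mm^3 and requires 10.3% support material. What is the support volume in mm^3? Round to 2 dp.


V_support = 30630 * 0.103 = 3154.89 mm^3


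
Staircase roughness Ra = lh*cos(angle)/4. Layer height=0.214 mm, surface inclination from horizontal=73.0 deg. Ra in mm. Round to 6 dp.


Ra = 0.214 * cos(73.0) / 4 = 0.015642 mm


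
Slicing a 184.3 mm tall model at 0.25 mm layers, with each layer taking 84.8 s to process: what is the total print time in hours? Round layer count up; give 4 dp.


Layers = ceil(184.3/0.25) = 738
t = 738 * 84.8 / 3600 = 17.384 hrs


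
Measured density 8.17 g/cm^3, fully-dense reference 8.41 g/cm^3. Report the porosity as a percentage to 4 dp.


Porosity = (1-8.17/8.41)*100 = 2.8537 %


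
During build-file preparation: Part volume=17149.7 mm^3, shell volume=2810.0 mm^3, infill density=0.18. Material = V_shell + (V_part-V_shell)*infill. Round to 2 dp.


V_infill = (17149.7 - 2810.0) * 0.18 = 2581.15
V_total = 2810.0 + 2581.15 = 5391.15 mm^3


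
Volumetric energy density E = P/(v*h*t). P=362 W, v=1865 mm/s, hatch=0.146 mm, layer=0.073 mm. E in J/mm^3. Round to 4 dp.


E = 362 / (1865*0.146*0.073) = 18.2118 J/mm^3


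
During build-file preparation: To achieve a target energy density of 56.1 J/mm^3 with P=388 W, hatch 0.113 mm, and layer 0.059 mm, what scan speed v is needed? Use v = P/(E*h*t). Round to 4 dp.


v = 388 / (56.1*0.113*0.059) = 1037.3813 mm/s


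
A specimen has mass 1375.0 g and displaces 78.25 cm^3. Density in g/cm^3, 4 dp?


rho = 1375.0 / 78.25 = 17.5719 g/cm^3


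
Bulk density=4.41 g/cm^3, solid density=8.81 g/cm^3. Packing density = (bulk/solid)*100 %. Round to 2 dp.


Packing = (4.41/8.81)*100 = 50.06 %


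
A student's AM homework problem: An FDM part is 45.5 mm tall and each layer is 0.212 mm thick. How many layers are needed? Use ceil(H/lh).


Layers = ceil(45.5/0.212) = 215


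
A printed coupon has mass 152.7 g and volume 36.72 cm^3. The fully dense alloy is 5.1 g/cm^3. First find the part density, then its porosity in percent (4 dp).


rho_part = 152.7 / 36.72 = 4.15849673 g/cm^3
Porosity = (1 - 4.15849673/5.1)*100 = 18.4608 %


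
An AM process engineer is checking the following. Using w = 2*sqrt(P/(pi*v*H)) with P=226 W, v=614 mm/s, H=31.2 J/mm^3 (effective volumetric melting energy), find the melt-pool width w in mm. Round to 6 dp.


w = 2*sqrt(226/(pi*614*31.2)) = 0.12256 mm


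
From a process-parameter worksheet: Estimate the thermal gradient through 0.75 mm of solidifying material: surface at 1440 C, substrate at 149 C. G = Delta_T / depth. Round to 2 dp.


G = (1440-149)/0.75 = 1721.33 C/mm


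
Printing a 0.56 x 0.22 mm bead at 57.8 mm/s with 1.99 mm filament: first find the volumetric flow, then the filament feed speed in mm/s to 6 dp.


Q = 0.56 * 0.22 * 57.8 = 7.12096 mm^3/s
A_fil = pi*(1.99/2)^2 = 3.11025527 mm^2
v_feed = 7.12096 / 3.11025527 = 2.28951 mm/s


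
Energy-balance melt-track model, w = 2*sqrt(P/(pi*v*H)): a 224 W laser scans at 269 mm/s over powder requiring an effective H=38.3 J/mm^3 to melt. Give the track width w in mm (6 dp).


w = 2*sqrt(224/(pi*269*38.3)) = 0.166381 mm


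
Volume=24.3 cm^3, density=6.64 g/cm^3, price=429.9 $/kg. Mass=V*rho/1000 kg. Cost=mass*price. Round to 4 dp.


Mass = 24.3*6.64/1000 = 0.161352 kg
Cost = 0.161352 * 429.9 = 69.3652 $


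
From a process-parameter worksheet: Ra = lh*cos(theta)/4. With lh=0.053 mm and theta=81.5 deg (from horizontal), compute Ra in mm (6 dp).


Ra = 0.053 * cos(81.5) / 4 = 0.001958 mm


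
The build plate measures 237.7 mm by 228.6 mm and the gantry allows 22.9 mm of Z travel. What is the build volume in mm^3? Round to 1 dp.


V = 237.7 * 228.6 * 22.9 = 1244345.2 mm^3


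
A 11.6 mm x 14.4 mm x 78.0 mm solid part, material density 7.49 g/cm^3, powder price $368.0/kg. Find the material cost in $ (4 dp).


V = 11.6 * 14.4 * 78.0 = 13029.12 mm^3 = 13.02912 cm^3
Mass = 13.02912 * 7.49 / 1000 = 0.09758811 kg
Cost = 0.09758811 * 368.0 = 35.9124 $


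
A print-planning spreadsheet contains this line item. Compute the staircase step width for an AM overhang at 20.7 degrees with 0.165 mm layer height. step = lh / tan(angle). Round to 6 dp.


step = 0.165 / tan(20.7) = 0.43666 mm


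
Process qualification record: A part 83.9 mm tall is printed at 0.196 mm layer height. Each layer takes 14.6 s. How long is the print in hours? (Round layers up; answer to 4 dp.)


Layers = ceil(83.9/0.196) = 429
t = 429 * 14.6 / 3600 = 1.7398 hrs


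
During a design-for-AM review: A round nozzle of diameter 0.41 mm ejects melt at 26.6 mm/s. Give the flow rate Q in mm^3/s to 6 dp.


A = pi*(0.41/2)^2 = 0.13202543 mm^2
Q = 0.13202543 * 26.6 = 3.511876 mm^3/s


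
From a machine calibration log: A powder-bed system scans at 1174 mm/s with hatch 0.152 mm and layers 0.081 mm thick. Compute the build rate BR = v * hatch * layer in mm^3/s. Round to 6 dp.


Rate = 1174 * 0.152 * 0.081 = 14.454288 mm^3/s


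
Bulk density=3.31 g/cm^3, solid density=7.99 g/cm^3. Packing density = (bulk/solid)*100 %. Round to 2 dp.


Packing = (3.31/7.99)*100 = 41.43 %


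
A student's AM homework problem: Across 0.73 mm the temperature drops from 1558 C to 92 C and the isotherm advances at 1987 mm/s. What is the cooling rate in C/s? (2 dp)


G = (1558-92)/0.73 = 2008.21917808 C/mm
CR = 2008.21917808 * 1987 = 3990331.51 C/s


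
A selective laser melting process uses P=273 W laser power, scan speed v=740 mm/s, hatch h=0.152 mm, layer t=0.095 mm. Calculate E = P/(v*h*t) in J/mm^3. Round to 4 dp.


E = 273 / (740*0.152*0.095) = 25.5484 J/mm^3


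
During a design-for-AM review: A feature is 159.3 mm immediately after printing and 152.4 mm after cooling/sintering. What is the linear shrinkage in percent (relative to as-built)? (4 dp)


Shrinkage = ((159.3-152.4)/159.3)*100 = 4.3315 %


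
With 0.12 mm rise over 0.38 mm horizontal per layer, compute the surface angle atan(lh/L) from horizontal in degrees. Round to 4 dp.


angle = atan(0.12/0.38) = 17.5256 degrees


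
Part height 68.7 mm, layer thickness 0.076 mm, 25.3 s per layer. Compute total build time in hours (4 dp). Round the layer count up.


Layers = ceil(68.7/0.076) = 904
t = 904 * 25.3 / 3600 = 6.3531 hrs


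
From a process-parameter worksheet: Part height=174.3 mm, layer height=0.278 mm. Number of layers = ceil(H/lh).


Layers = ceil(174.3/0.278) = 627


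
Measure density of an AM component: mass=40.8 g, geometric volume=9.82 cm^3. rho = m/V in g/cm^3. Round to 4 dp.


rho = 40.8 / 9.82 = 4.1548 g/cm^3


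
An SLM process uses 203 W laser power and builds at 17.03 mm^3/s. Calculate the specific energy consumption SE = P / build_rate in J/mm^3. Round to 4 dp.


SE = 203 / 17.03 = 11.9201 J/mm^3


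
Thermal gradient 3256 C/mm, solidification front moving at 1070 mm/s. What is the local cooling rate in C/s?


CR = 3256 * 1070 = 3483920 C/s


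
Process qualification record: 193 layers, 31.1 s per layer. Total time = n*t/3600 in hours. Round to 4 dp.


t = 193 * 31.1 / 3600 = 1.6673 hrs


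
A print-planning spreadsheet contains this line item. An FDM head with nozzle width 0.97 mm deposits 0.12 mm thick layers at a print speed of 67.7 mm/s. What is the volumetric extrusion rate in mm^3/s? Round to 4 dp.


Rate = 0.97 * 0.12 * 67.7 = 7.8803 mm^3/s


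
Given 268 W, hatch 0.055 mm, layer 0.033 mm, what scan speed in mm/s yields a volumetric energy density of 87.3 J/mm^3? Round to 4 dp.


v = 268 / (87.3*0.055*0.033) = 1691.3906 mm/s


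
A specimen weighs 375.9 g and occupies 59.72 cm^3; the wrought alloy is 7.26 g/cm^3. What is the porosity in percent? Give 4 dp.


rho_part = 375.9 / 59.72 = 6.29437374 g/cm^3
Porosity = (1 - 6.29437374/7.26)*100 = 13.3006 %


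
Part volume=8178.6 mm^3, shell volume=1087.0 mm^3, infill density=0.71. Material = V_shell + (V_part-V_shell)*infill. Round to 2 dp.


V_infill = (8178.6 - 1087.0) * 0.71 = 5035.04
V_total = 1087.0 + 5035.04 = 6122.04 mm^3


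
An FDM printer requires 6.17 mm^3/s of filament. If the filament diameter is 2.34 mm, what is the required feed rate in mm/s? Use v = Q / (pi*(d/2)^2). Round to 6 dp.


A = pi*(2.34/2)^2 = 4.300526
v = 6.17 / 4.300526 = 1.434708 mm/s


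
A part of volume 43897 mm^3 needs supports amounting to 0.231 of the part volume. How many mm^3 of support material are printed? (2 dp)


V_support = 43897 * 0.231 = 10140.21 mm^3


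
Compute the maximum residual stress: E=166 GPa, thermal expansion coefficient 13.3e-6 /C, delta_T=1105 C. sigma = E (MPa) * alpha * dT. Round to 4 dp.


sigma = 166*1000 * 13.3e-6 * 1105 = 2439.619 MPa


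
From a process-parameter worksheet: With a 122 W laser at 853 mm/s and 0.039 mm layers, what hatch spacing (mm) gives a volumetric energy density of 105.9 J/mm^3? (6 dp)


h = 122 / (105.9*853*0.039) = 0.03463 mm


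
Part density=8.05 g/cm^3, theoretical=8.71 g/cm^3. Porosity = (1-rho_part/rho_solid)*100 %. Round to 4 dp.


Porosity = (1-8.05/8.71)*100 = 7.5775 %


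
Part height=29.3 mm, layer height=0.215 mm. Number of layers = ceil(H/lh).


Layers = ceil(29.3/0.215) = 137


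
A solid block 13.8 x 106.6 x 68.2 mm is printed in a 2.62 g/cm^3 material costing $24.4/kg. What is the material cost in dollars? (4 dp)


V = 13.8 * 106.6 * 68.2 = 100327.656 mm^3 = 100.327656 cm^3
Mass = 100.327656 * 2.62 / 1000 = 0.26285846 kg
Cost = 0.26285846 * 24.4 = 6.4137 $


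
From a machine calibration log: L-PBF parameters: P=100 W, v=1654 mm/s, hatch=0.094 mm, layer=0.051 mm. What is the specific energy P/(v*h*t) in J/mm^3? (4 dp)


Build rate = 1654 * 0.094 * 0.051 = 7.929276 mm^3/s
SE = 100 / 7.929276 = 12.6115 J/mm^3


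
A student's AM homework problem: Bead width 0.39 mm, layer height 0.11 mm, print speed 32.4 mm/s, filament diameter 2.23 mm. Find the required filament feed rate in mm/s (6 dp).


Q = 0.39 * 0.11 * 32.4 = 1.38996 mm^3/s
A_fil = pi*(2.23/2)^2 = 3.90570653 mm^2
v_feed = 1.38996 / 3.90570653 = 0.355879 mm/s


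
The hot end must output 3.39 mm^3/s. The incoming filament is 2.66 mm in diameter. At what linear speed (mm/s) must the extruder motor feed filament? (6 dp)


A = pi*(2.66/2)^2 = 5.557163
v = 3.39 / 5.557163 = 0.610023 mm/s


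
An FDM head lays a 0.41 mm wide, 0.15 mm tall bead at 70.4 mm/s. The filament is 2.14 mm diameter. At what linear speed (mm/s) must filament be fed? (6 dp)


Q = 0.41 * 0.15 * 70.4 = 4.3296 mm^3/s
A_fil = pi*(2.14/2)^2 = 3.59680943 mm^2
v_feed = 4.3296 / 3.59680943 = 1.203733 mm/s


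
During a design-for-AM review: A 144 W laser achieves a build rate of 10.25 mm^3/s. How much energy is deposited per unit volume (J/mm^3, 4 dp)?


SE = 144 / 10.25 = 14.0488 J/mm^3


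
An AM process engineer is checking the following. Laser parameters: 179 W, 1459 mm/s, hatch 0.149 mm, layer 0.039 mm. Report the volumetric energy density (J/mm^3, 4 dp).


E = 179 / (1459*0.149*0.039) = 21.1129 J/mm^3


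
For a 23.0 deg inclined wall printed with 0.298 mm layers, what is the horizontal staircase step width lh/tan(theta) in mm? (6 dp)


step = 0.298 / tan(23.0) = 0.702044 mm


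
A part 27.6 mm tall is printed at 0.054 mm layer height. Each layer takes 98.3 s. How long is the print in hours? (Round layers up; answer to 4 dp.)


Layers = ceil(27.6/0.054) = 512
t = 512 * 98.3 / 3600 = 13.9804 hrs


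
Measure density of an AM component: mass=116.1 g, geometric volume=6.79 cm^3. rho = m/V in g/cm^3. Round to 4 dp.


rho = 116.1 / 6.79 = 17.0987 g/cm^3


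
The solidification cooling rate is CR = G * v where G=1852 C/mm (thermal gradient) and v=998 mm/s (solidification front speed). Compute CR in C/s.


CR = 1852 * 998 = 1848296 C/s


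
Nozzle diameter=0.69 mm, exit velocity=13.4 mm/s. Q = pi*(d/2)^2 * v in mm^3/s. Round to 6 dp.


A = pi*(0.69/2)^2 = 0.37392807 mm^2
Q = 0.37392807 * 13.4 = 5.010636 mm^3/s


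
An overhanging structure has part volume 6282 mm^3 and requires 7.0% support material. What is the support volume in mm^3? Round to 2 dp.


V_support = 6282 * 0.07 = 439.74 mm^3


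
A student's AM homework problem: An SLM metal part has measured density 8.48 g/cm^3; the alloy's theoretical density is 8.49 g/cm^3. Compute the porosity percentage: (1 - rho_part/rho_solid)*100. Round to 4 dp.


Porosity = (1-8.48/8.49)*100 = 0.1178 %


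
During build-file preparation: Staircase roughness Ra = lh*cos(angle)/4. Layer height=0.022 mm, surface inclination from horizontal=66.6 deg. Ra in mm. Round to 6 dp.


Ra = 0.022 * cos(66.6) / 4 = 0.002184 mm


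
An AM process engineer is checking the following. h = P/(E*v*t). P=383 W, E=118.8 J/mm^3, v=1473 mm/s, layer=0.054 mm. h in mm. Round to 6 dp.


h = 383 / (118.8*1473*0.054) = 0.040531 mm


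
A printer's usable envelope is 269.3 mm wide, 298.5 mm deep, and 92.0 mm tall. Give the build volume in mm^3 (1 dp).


V = 269.3 * 298.5 * 92.0 = 7395516.6 mm^3


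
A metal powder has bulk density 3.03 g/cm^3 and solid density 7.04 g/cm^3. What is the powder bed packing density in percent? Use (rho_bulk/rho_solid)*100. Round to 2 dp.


Packing = (3.03/7.04)*100 = 43.04 %


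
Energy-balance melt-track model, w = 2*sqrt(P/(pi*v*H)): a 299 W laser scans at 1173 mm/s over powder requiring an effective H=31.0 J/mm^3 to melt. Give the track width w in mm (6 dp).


w = 2*sqrt(299/(pi*1173*31.0)) = 0.10232 mm


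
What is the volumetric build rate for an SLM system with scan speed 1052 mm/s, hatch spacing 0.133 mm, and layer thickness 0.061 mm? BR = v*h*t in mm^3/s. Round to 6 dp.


Rate = 1052 * 0.133 * 0.061 = 8.534876 mm^3/s


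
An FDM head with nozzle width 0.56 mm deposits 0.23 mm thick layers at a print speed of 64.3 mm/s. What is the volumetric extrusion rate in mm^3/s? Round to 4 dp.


Rate = 0.56 * 0.23 * 64.3 = 8.2818 mm^3/s


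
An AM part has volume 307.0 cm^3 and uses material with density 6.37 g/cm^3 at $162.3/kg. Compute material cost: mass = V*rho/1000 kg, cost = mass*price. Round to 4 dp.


Mass = 307.0*6.37/1000 = 1.95559 kg
Cost = 1.95559 * 162.3 = 317.3923 $


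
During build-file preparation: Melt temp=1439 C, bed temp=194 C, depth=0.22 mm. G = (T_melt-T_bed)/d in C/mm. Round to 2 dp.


G = (1439-194)/0.22 = 5659.09 C/mm


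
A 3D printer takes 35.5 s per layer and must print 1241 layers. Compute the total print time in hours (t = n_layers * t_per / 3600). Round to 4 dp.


t = 1241 * 35.5 / 3600 = 12.2376 hrs


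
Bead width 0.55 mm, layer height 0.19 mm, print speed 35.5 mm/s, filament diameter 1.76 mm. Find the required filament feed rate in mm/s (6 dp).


Q = 0.55 * 0.19 * 35.5 = 3.70975 mm^3/s
A_fil = pi*(1.76/2)^2 = 2.43284935 mm^2
v_feed = 3.70975 / 2.43284935 = 1.524858 mm/s


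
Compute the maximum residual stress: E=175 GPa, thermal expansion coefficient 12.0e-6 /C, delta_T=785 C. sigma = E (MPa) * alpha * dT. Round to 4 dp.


sigma = 175*1000 * 12.0e-6 * 785 = 1648.5 MPa


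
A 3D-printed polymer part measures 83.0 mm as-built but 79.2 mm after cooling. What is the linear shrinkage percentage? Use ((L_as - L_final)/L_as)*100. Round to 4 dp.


Shrinkage = ((83.0-79.2)/83.0)*100 = 4.5783 %


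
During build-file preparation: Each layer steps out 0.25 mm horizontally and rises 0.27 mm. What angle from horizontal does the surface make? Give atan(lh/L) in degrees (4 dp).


angle = atan(0.27/0.25) = 47.2026 degrees


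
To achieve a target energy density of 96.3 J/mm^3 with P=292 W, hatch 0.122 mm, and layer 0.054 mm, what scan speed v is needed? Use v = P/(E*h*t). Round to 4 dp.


v = 292 / (96.3*0.122*0.054) = 460.2597 mm/s


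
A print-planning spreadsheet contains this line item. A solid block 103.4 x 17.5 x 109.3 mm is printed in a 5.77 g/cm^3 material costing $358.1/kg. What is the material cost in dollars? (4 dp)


V = 103.4 * 17.5 * 109.3 = 197778.35 mm^3 = 197.77835 cm^3
Mass = 197.77835 * 5.77 / 1000 = 1.14118108 kg
Cost = 1.14118108 * 358.1 = 408.6569 $


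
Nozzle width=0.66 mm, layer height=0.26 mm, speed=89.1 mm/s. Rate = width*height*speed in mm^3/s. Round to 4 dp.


Rate = 0.66 * 0.26 * 89.1 = 15.2896 mm^3/s


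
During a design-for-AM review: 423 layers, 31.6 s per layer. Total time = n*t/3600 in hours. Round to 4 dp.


t = 423 * 31.6 / 3600 = 3.713 hrs


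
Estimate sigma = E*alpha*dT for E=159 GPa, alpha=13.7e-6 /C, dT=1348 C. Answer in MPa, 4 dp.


sigma = 159*1000 * 13.7e-6 * 1348 = 2936.3484 MPa


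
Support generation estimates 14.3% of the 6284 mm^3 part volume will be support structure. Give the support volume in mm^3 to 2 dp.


V_support = 6284 * 0.143 = 898.61 mm^3


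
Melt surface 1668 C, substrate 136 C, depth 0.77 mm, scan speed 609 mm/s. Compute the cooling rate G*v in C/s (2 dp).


G = (1668-136)/0.77 = 1989.61038961 C/mm
CR = 1989.61038961 * 609 = 1211672.73 C/s


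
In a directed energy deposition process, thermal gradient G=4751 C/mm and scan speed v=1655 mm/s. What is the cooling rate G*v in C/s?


CR = 4751 * 1655 = 7862905 C/s


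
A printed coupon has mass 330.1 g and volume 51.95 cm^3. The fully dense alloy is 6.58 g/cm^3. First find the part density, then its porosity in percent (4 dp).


rho_part = 330.1 / 51.95 = 6.35418672 g/cm^3
Porosity = (1 - 6.35418672/6.58)*100 = 3.4318 %


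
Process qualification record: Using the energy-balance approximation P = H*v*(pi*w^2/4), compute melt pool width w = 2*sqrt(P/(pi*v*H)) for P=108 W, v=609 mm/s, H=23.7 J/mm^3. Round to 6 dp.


w = 2*sqrt(108/(pi*609*23.7)) = 0.097608 mm


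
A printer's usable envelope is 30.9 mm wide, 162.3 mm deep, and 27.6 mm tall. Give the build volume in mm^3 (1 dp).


V = 30.9 * 162.3 * 27.6 = 138415.9 mm^3


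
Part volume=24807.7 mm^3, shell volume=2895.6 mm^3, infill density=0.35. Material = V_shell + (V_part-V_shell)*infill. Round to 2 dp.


V_infill = (24807.7 - 2895.6) * 0.35 = 7669.24
V_total = 2895.6 + 7669.24 = 10564.84 mm^3


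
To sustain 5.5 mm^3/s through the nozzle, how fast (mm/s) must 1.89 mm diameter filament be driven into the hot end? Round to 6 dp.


A = pi*(1.89/2)^2 = 2.805521
v = 5.5 / 2.805521 = 1.96042 mm/s


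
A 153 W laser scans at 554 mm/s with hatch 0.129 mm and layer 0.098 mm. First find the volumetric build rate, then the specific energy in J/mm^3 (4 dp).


Build rate = 554 * 0.129 * 0.098 = 7.003668 mm^3/s
SE = 153 / 7.003668 = 21.8457 J/mm^3


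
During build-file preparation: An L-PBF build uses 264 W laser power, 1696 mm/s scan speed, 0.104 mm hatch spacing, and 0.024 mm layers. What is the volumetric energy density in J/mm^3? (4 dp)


E = 264 / (1696*0.104*0.024) = 62.3639 J/mm^3


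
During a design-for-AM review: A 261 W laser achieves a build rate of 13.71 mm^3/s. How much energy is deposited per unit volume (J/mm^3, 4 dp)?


SE = 261 / 13.71 = 19.0372 J/mm^3


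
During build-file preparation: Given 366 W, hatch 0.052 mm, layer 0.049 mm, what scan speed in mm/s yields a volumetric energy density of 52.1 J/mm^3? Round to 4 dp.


v = 366 / (52.1*0.052*0.049) = 2757.0455 mm/s


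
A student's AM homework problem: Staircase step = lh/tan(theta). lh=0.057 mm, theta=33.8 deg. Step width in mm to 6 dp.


step = 0.057 / tan(33.8) = 0.085146 mm


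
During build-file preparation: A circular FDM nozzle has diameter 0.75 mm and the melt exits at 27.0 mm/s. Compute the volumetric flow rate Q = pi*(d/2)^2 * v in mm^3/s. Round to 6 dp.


A = pi*(0.75/2)^2 = 0.44178647 mm^2
Q = 0.44178647 * 27.0 = 11.928235 mm^3/s


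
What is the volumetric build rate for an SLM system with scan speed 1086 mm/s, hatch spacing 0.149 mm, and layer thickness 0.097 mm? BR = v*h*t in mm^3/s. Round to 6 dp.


Rate = 1086 * 0.149 * 0.097 = 15.695958 mm^3/s


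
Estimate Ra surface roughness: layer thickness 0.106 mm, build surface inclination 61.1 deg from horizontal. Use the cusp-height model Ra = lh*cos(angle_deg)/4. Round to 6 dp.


Ra = 0.106 * cos(61.1) / 4 = 0.012807 mm


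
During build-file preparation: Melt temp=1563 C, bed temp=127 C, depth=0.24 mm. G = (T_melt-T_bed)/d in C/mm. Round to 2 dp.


G = (1563-127)/0.24 = 5983.33 C/mm


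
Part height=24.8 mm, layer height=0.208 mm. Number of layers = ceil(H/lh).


Layers = ceil(24.8/0.208) = 120


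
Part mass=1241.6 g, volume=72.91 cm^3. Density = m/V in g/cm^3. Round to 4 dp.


rho = 1241.6 / 72.91 = 17.0292 g/cm^3


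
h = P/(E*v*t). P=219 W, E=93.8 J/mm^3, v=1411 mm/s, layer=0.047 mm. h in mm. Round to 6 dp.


h = 219 / (93.8*1411*0.047) = 0.035206 mm


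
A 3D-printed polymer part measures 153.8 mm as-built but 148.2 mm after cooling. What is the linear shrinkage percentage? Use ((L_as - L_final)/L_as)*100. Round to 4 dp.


Shrinkage = ((153.8-148.2)/153.8)*100 = 3.6411 %


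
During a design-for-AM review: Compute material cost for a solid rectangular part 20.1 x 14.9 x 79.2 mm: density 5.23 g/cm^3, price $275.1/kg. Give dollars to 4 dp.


V = 20.1 * 14.9 * 79.2 = 23719.608 mm^3 = 23.719608 cm^3
Mass = 23.719608 * 5.23 / 1000 = 0.12405355 kg
Cost = 0.12405355 * 275.1 = 34.1271 $


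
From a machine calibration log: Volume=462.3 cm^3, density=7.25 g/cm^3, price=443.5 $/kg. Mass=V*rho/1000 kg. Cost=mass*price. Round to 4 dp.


Mass = 462.3*7.25/1000 = 3.351675 kg
Cost = 3.351675 * 443.5 = 1486.4679 $


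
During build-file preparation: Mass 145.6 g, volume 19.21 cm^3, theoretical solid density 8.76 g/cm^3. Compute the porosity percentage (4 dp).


rho_part = 145.6 / 19.21 = 7.57938574 g/cm^3
Porosity = (1 - 7.57938574/8.76)*100 = 13.4773 %


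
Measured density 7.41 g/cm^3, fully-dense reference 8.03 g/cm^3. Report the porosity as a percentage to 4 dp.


Porosity = (1-7.41/8.03)*100 = 7.721 %


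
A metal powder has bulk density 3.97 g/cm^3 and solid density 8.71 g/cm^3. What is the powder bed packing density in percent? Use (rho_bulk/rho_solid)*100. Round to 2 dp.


Packing = (3.97/8.71)*100 = 45.58 %


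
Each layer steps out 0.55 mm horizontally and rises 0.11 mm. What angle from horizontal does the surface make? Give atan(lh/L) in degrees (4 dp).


angle = atan(0.11/0.55) = 11.3099 degrees


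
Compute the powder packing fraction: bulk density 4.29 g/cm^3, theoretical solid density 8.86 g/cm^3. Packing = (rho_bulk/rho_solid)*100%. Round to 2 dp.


Packing = (4.29/8.86)*100 = 48.42 %


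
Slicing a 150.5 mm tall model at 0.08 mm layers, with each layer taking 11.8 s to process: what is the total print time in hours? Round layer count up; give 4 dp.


Layers = ceil(150.5/0.08) = 1882
t = 1882 * 11.8 / 3600 = 6.1688 hrs


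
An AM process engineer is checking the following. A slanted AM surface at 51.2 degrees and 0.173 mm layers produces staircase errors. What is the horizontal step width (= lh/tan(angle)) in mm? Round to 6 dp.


step = 0.173 / tan(51.2) = 0.139096 mm


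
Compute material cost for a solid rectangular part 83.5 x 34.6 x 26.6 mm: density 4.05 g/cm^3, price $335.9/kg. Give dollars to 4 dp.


V = 83.5 * 34.6 * 26.6 = 76850.06 mm^3 = 76.85006 cm^3
Mass = 76.85006 * 4.05 / 1000 = 0.31124274 kg
Cost = 0.31124274 * 335.9 = 104.5464 $


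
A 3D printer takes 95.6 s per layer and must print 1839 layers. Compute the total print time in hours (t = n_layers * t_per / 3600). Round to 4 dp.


t = 1839 * 95.6 / 3600 = 48.8357 hrs


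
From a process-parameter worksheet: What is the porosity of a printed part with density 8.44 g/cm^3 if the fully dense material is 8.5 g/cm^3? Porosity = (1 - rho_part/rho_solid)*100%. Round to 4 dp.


Porosity = (1-8.44/8.5)*100 = 0.7059 %


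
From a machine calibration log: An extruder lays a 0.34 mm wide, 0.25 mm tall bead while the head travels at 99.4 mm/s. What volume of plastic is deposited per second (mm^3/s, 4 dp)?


Rate = 0.34 * 0.25 * 99.4 = 8.449 mm^3/s


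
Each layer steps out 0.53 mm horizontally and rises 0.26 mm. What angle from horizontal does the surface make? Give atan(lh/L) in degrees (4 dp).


angle = atan(0.26/0.53) = 26.131 degrees


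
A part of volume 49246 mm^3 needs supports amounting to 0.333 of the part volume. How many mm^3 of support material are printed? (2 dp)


V_support = 49246 * 0.333 = 16398.92 mm^3


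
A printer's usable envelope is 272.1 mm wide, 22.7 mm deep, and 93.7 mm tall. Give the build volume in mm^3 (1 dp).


V = 272.1 * 22.7 * 93.7 = 578754.0 mm^3


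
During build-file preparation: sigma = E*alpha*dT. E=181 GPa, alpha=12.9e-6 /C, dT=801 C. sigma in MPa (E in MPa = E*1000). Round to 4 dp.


sigma = 181*1000 * 12.9e-6 * 801 = 1870.2549 MPa


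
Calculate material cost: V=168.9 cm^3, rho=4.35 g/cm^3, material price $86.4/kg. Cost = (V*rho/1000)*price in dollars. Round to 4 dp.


Mass = 168.9*4.35/1000 = 0.734715 kg
Cost = 0.734715 * 86.4 = 63.4794 $


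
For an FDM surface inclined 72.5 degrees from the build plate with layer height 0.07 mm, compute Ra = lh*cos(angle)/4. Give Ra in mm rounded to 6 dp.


Ra = 0.07 * cos(72.5) / 4 = 0.005262 mm


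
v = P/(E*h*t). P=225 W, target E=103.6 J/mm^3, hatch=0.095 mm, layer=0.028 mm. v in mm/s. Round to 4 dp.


v = 225 / (103.6*0.095*0.028) = 816.4717 mm/s


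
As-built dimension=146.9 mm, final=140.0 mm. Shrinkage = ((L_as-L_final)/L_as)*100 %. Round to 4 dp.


Shrinkage = ((146.9-140.0)/146.9)*100 = 4.6971 %


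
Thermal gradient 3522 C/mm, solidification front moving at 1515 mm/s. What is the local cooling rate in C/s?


CR = 3522 * 1515 = 5335830 C/s


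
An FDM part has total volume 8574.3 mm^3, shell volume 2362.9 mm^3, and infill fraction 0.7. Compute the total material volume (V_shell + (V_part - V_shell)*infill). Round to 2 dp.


V_infill = (8574.3 - 2362.9) * 0.7 = 4347.98
V_total = 2362.9 + 4347.98 = 6710.88 mm^3


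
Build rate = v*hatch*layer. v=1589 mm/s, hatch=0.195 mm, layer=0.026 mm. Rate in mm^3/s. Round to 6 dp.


Rate = 1589 * 0.195 * 0.026 = 8.05623 mm^3/s


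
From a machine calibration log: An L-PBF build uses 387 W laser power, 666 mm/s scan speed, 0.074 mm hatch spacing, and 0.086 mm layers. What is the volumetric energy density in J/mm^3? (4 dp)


E = 387 / (666*0.074*0.086) = 91.3075 J/mm^3


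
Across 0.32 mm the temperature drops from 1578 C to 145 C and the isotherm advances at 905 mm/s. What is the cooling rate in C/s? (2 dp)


G = (1578-145)/0.32 = 4478.125 C/mm
CR = 4478.125 * 905 = 4052703.13 C/s


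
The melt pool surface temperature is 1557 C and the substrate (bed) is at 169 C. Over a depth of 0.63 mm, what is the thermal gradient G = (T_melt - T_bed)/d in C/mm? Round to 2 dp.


G = (1557-169)/0.63 = 2203.17 C/mm


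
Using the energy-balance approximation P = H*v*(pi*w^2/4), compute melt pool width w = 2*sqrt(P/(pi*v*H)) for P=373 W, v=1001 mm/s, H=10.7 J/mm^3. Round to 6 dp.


w = 2*sqrt(373/(pi*1001*10.7)) = 0.210572 mm


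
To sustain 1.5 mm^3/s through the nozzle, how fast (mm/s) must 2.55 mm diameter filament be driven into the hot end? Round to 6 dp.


A = pi*(2.55/2)^2 = 5.107052
v = 1.5 / 5.107052 = 0.293712 mm/s


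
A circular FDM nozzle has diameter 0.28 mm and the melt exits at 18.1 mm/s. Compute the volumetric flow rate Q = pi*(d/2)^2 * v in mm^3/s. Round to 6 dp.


A = pi*(0.28/2)^2 = 0.06157522 mm^2
Q = 0.06157522 * 18.1 = 1.114511 mm^3/s


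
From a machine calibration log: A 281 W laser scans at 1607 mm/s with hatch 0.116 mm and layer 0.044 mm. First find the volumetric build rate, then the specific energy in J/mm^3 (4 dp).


Build rate = 1607 * 0.116 * 0.044 = 8.202128 mm^3/s
SE = 281 / 8.202128 = 34.2594 J/mm^3


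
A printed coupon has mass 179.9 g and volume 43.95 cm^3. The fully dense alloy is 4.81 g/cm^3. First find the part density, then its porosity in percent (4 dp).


rho_part = 179.9 / 43.95 = 4.09328783 g/cm^3
Porosity = (1 - 4.09328783/4.81)*100 = 14.9005 %


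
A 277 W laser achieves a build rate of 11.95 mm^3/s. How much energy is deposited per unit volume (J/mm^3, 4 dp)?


SE = 277 / 11.95 = 23.1799 J/mm^3


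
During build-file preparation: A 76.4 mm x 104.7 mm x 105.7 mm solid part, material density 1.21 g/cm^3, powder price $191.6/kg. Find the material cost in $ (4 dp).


V = 76.4 * 104.7 * 105.7 = 845502.756 mm^3 = 845.502756 cm^3
Mass = 845.502756 * 1.21 / 1000 = 1.02305833 kg
Cost = 1.02305833 * 191.6 = 196.018 $
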